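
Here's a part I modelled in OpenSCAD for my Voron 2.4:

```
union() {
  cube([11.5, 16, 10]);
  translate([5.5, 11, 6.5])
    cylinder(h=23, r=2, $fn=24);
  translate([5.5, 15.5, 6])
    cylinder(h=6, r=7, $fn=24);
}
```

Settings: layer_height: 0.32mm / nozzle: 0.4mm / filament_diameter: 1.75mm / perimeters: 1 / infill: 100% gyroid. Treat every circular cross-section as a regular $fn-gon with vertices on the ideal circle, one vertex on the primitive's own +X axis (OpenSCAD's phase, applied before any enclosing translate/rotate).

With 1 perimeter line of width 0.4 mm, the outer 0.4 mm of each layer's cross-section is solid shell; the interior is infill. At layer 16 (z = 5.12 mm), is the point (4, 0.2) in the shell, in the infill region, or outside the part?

At z = 5.12 mm: the cube (footprint 11.5×16) is included at this height; the cylinder at (5.5, 11) is absent (z outside [6.5, 29.5]); the cylinder at (5.5, 15.5) is not intersected at this z (z outside [6, 12]); Combining (union): only the 11.5×16 cube is present, so the union is just that shape — 1 connected region. Overall, the cross-section is a single solid region. The nearest boundary edge runs (0.00, 0.00)→(11.50, 0.00); distance from the point to it = 0.20 mm. The point is inside the cross-section, 0.20 mm from the nearest boundary — within the 0.4 mm shell band (1 × 0.4).

shell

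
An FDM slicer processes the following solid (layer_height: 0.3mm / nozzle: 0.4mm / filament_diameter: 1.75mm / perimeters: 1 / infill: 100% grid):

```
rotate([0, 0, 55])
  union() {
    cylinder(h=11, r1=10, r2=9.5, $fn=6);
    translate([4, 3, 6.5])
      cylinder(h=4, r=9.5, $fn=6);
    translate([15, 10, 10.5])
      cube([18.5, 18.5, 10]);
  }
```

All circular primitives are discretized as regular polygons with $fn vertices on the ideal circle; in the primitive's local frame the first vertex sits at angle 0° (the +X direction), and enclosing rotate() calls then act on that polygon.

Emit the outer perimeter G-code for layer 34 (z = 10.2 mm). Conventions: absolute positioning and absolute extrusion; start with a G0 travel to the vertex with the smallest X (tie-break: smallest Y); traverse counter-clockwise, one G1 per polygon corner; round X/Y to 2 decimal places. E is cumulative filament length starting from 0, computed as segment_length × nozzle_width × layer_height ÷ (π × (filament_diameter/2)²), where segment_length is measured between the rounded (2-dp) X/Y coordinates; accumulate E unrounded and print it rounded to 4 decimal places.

At z = 10.2 mm: the cone (r1=10→r2=9.5) has section circumradius 9.536 here — a regular 6-gon; the cylinder at (4, 3): section is a regular 6-gon, circumradius r=9.5; the cube at (15, 10) is not intersected at this z (z outside [10.5, 20.5]); Combining (union): the regions partially overlap (shared area 147.68 mm²), so overlapping operands fuse into one piece — 1 connected region; (whole slice rotated 55° about Z — lengths, areas and connectivity unchanged). The outline is a single polygon with 10 vertices. Extrusion per mm of travel: 0.4 × 0.3 / (π × 0.875²) = 0.049890. Accumulating E over each segment gives final E = 3.4213.

G0 X-9.63 Y5.83 Z10.20
G1 X-8.18 Y2.72 E0.1712
G1 X-9.50 Y0.83 E0.2862
G1 X-5.47 Y-7.81 E0.7618
G1 X4.03 Y-8.64 E1.2376
G1 X9.50 Y-0.83 E1.7133
G1 X8.02 Y2.34 E1.8878
G1 X9.30 Y4.17 E1.9993
G1 X5.29 Y12.78 E2.4731
G1 X-4.18 Y13.61 E2.9474
G1 X-9.63 Y5.83 E3.4213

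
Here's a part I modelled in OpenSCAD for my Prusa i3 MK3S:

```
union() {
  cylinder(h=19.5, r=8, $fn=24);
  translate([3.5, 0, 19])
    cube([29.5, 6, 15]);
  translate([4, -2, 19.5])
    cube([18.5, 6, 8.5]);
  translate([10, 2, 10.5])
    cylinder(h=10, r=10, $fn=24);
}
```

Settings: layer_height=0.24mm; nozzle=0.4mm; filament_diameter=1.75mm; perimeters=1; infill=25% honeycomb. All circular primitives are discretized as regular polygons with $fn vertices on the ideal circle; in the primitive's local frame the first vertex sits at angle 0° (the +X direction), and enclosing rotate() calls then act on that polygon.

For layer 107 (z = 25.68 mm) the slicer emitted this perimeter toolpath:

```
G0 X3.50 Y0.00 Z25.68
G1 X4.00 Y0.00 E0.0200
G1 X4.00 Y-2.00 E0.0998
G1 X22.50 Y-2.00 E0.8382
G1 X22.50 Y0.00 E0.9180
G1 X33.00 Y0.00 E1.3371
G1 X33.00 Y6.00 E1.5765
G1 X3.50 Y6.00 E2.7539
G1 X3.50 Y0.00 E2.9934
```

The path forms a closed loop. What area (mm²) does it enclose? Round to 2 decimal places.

Apply the shoelace formula to the sequence of (X, Y) vertices; enclosed area = 214.00 mm².

214.00 mm²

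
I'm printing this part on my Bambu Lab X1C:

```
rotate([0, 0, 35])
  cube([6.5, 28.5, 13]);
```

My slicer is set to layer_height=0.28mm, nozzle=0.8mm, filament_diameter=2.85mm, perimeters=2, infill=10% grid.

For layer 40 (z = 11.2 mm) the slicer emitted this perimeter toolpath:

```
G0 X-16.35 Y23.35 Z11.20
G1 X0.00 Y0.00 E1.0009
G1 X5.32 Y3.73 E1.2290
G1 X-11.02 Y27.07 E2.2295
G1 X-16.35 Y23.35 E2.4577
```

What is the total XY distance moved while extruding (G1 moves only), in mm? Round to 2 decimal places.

Sum the Euclidean lengths of each G1 segment: total = 69.99 mm.

69.99 mm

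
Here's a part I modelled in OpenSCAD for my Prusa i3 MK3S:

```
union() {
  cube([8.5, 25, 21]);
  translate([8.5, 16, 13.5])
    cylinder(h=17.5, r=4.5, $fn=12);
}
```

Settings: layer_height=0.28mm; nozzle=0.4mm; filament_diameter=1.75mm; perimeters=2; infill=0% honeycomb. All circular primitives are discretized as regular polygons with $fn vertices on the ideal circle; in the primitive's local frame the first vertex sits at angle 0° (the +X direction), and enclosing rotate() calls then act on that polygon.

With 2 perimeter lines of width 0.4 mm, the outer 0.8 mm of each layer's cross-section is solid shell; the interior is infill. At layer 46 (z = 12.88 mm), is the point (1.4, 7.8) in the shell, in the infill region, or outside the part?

At z = 12.88 mm: the cube (footprint 8.5×25) is included at this height; the cylinder at (8.5, 16) is absent (z outside [13.5, 31]); Merging all regions: only the 8.5×25 cube is present, so the union is just that shape — 1 connected region. Overall, the cross-section is a single solid region. The nearest boundary edge runs (0.00, 25.00)→(0.00, 0.00); distance from the point to it = 1.40 mm. The point is inside the cross-section and 1.40 mm from the nearest boundary — more than the 0.8 mm shell width (2 × 0.4), so it's in the infill interior.

infill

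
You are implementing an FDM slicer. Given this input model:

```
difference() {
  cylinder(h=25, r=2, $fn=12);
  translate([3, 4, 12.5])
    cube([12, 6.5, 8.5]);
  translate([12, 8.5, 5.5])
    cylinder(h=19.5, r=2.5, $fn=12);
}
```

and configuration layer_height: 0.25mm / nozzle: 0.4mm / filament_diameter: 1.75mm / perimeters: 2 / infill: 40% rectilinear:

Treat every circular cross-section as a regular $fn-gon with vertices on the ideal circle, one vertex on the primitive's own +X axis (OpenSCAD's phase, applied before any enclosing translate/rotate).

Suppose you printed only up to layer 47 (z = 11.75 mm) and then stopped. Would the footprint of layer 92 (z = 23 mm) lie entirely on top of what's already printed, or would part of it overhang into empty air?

Compare the two slices. At z = 11.75: the r=2 cylinder gives a regular 12-gon of circumradius 2 (constant along its height) (area = (12/2)·2.000²·sin(360°/12) = 12.00 mm²); the cube at (3, 4) is absent (z outside [12.5, 21]); the r=2.5 cylinder at (12, 8.5) gives a regular 12-gon of circumradius 2.5 (constant along its height) (area = (12/2)·2.500²·sin(360°/12) = 18.75 mm²); After the difference (first − rest): starting from the r=2 cylinder (12.00 mm²), the r=2.5 cylinder at (12, 8.5) misses the remaining region (no effect) — area = 12.00 mm². At z = 23: the cylinder: section is a regular 12-gon, circumradius r=2 (area = (12/2)·2.000²·sin(360°/12) = 12.00 mm²); the cube at (3, 4) is absent (z outside [12.5, 21]); the cylinder at (12, 8.5): section is a regular 12-gon, circumradius r=2.5 (area = (12/2)·2.500²·sin(360°/12) = 18.75 mm²); Subtracting the remaining from the first: starting from the r=2 cylinder (12.00 mm²), the r=2.5 cylinder at (12, 8.5) misses the remaining region (no effect) — area = 12.00 mm². Checking containment: the cross-section at z = 23 is a subset of the cross-section at z = 11.75.

entirely on top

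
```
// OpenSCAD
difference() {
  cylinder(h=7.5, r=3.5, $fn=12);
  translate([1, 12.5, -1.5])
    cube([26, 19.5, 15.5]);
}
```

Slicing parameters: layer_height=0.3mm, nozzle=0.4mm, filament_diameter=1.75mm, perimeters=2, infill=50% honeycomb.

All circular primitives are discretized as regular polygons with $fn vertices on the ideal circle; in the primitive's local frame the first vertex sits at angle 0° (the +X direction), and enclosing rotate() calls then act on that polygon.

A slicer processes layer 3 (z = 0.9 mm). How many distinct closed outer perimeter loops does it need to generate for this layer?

1

At z = 0.9 mm: the r=3.5 cylinder gives a regular 12-gon of circumradius 3.5 (constant along its height); the cube at (1, 12.5) is present — its section is the full 26×19.5 rectangle; After the difference (first − rest): starting from the r=3.5 cylinder, the 26×19.5 cube at (1, 12.5) misses the remaining region (no effect) — 1 connected region. The result has 1 disconnected region.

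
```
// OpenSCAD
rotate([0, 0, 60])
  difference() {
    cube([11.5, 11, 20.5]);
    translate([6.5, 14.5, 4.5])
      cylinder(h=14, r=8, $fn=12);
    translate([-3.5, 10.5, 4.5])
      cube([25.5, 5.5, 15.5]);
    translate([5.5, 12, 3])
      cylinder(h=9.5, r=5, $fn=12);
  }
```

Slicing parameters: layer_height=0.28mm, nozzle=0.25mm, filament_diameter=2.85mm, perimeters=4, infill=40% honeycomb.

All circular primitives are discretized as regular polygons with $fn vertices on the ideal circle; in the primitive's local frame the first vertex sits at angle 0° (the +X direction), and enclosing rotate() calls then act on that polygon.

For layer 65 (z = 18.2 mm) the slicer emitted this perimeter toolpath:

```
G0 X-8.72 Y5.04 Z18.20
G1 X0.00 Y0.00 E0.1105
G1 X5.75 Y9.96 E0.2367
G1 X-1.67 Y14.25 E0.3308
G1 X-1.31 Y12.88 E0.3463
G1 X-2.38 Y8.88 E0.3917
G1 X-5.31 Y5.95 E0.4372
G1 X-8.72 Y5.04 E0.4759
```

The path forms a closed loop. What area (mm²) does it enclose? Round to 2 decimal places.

Apply the shoelace formula to the sequence of (X, Y) vertices; enclosed area = 86.43 mm².

86.43 mm²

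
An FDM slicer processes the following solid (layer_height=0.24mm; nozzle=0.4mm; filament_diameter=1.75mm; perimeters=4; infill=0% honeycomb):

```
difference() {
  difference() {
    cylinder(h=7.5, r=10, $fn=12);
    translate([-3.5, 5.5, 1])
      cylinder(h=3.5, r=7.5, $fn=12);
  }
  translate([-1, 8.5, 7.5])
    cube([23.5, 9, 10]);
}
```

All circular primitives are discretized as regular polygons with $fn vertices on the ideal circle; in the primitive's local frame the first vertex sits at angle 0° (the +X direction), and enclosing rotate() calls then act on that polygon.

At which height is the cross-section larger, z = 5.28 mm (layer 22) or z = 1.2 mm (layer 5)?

layer 22 (z = 5.28 mm)

Layer 22 (z = 5.28): the cylinder: section is a regular 12-gon, circumradius r=10 (area = (12/2)·10.000²·sin(360°/12) = 300.00 mm²); the cylinder at (-3.5, 5.5) is not intersected at this z (z outside [1, 4.5]); After the difference (first − rest): none of the subtracted shapes is present at this height, so the r=10 cylinder is unchanged — area = 300.00 mm²; the cube at (-1, 8.5) does not reach this height (z outside [7.5, 17.5]); Subtracting the remaining from the first: none of the subtracted shapes is present at this height, so the result so far is unchanged — area = 300.00 mm². So its area = 300.00 mm². Layer 5 (z = 1.2): the r=10 cylinder gives a regular 12-gon of circumradius 10 (constant along its height) (area = (12/2)·10.000²·sin(360°/12) = 300.00 mm²); the r=7.5 cylinder at (-3.5, 5.5) gives a regular 12-gon of circumradius 7.5 (constant along its height) (area = (12/2)·7.500²·sin(360°/12) = 168.75 mm²); Subtracting the remaining from the first: starting from the r=10 cylinder (300.00 mm²), the r=7.5 cylinder at (-3.5, 5.5) partially overlaps it — only the 116.99 mm² overlap (of its 168.75 mm²) is removed, clipping the outline — area = 183.01 mm²; the cube at (-1, 8.5) is absent (z outside [7.5, 17.5]); Taking the first minus the rest: none of the subtracted shapes is present at this height, so that combined region is unchanged — area = 183.01 mm². So its area = 183.01 mm². Layer 22 is larger (300.00 vs 183.01 mm²).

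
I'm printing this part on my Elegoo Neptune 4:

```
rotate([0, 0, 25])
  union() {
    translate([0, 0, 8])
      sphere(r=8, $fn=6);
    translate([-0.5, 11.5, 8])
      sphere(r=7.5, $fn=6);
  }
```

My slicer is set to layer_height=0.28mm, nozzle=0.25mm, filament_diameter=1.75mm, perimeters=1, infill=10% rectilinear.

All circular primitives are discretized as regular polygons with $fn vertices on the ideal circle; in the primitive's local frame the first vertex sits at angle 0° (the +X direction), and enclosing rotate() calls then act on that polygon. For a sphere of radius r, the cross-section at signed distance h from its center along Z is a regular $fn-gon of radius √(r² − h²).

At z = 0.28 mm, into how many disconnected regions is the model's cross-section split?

1

At z = 0.28 mm: the r=8 sphere slices to a regular 6-gon of circumradius 2.098 (√(r²−h²) with h=7.72 from center); the sphere at (-0.5, 11.5) is absent (|z−center|=7.720 > r=7.5); Taking the union: only the r=8 sphere is present, so the union is just that shape — 1 connected region; (whole slice rotated 25° about Z — lengths, areas and connectivity unchanged). The result has 1 disconnected region.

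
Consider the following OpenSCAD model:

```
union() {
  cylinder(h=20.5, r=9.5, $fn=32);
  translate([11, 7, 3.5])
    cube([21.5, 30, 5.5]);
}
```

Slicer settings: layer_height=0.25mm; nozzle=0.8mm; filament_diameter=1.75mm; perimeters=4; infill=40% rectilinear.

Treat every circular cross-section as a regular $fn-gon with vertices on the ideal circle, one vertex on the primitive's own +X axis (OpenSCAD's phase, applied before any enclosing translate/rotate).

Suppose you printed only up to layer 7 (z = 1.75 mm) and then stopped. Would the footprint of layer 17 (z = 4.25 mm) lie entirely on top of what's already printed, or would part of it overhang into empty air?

Compare the two slices. At z = 1.75: the cylinder: section is a regular 32-gon, circumradius r=9.5 (area = (32/2)·9.500²·sin(360°/32) = 281.71 mm²); the cube at (11, 7) is absent (z outside [3.5, 9]); Merging all regions: only the r=9.5 cylinder is present, so the union is just that shape — area = 281.71 mm². At z = 4.25: the cylinder: section is a regular 32-gon, circumradius r=9.5 (area = (32/2)·9.500²·sin(360°/32) = 281.71 mm²); the 21.5×30 cube at (11, 7) contributes its full rectangle (area 645.00 mm²); Taking the union: the 2 present regions are separate (no shared area or edge), so areas and boundary lengths simply add and each stays a separate island — area = 926.71 mm². Checking containment: at z = 4.25 the cross-section extends beyond the z = 1.75 cross-section by about 645.00 mm².

part overhangs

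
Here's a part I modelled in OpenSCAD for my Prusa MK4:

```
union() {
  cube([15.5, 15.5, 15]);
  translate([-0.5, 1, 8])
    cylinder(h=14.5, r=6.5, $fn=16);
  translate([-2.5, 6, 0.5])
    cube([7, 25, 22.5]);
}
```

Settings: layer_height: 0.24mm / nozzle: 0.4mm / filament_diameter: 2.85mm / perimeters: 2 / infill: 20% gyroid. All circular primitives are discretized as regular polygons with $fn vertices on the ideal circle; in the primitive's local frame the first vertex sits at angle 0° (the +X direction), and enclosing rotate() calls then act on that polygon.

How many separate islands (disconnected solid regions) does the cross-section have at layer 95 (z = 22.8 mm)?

At z = 22.8 mm: the cube does not reach this height (z outside [0, 15]); the cylinder at (-0.5, 1) is not intersected at this z (z outside [8, 22.5]); the cube at (-2.5, 6) (footprint 7×25) is included at this height; Combining (union): only the 7×25 cube at (-2.5, 6) is present, so the union is just that shape — 1 connected region. Overall, the cross-section is a single solid region. Island count = 1.

1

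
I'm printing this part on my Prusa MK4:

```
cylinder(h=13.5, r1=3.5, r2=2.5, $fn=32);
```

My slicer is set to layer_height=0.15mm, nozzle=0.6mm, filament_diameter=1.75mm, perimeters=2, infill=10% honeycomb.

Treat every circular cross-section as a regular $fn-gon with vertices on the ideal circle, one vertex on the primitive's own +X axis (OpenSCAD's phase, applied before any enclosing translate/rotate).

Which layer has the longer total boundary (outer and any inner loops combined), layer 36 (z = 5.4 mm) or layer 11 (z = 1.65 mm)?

Layer 36 (z = 5.4): the cone (r1=3.5→r2=2.5) has section circumradius 3.100 here — a regular 32-gon (perimeter = 2·32·3.100·sin(180°/32) = 19.45 mm). So its perimeter = 19.45 mm. Layer 11 (z = 1.65): the cone contributes a regular 32-gon of circumradius 3.378 (interpolated between r1=3.5 and r2=2.5 at t=0.122) (perimeter = 2·32·3.378·sin(180°/32) = 21.19 mm). So its perimeter = 21.19 mm. Layer 11 is larger (21.19 vs 19.45 mm).

layer 11 (z = 1.65 mm)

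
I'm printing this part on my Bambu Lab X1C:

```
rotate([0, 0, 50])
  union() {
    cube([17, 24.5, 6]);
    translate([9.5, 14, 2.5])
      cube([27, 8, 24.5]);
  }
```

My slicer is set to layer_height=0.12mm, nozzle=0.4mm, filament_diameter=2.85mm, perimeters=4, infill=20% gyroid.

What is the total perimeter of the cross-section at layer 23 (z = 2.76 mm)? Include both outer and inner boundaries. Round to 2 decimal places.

122.00 mm

At z = 2.76 mm: the 17×24.5 cube contributes its full rectangle (perimeter 83.00 mm); the cube at (9.5, 14) is present — its section is the full 27×8 rectangle (perimeter 70.00 mm); Taking the union: the regions partially overlap (shared area 60.00 mm²), so the edge portions inside another operand are dropped and the merged outline is re-measured after clipping — boundary = 122.00 mm; (whole slice rotated 50° about Z — lengths, areas and connectivity unchanged). Overall, the cross-section is a single solid region. Total boundary length (outer) = 122.00 mm.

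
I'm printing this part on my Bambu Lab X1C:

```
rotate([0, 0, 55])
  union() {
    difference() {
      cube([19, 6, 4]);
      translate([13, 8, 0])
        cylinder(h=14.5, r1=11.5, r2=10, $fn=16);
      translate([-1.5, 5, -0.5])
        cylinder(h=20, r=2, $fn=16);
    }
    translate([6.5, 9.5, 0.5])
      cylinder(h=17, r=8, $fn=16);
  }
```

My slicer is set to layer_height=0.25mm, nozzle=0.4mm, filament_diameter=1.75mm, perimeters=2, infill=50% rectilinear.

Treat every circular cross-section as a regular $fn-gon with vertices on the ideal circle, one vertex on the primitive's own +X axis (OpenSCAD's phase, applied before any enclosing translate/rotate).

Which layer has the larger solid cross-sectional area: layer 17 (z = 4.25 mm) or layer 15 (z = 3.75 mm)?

Layer 17 (z = 4.25): the cube is not intersected at this z (z outside [0, 4]); the cone at (13, 8): at t=0.293 of its height the radius interpolates to r₁+(r₂−r₁)t = 11.060, giving a regular 16-gon of that circumradius (area = (16/2)·11.060²·sin(360°/16) = 374.51 mm²); the r=2 cylinder at (-1.5, 5) contributes a regular 16-gon of circumradius 2 (area = (16/2)·2.000²·sin(360°/16) = 12.25 mm²); Subtracting the remaining from the first: the first operand is absent here, so nothing remains; the r=8 cylinder at (6.5, 9.5) gives a regular 16-gon of circumradius 8 (constant along its height) (area = (16/2)·8.000²·sin(360°/16) = 195.93 mm²); Taking the union: only the r=8 cylinder at (6.5, 9.5) is present, so the union is just that shape — area = 195.93 mm²; (whole slice rotated 55° about Z — lengths, areas and connectivity unchanged). So its area = 195.93 mm². Layer 15 (z = 3.75): the 19×6 cube contributes its full rectangle (area 114.00 mm²); the cone at (13, 8) (r1=11.5→r2=10) has section circumradius 11.112 here — a regular 16-gon (area = (16/2)·11.112²·sin(360°/16) = 378.02 mm²); the r=2 cylinder at (-1.5, 5) gives a regular 16-gon of circumradius 2 (constant along its height) (area = (16/2)·2.000²·sin(360°/16) = 12.25 mm²); After the difference (first − rest): starting from the 19×6 cube (114.00 mm²), the cone at (13, 8) partially overlaps it — only the 93.40 mm² overlap (of its 378.02 mm²) is removed, clipping the outline; the r=2 cylinder at (-1.5, 5) partially overlaps it — only the 0.80 mm² overlap (of its 12.25 mm²) is removed, clipping the outline — area = 19.80 mm²; the r=8 cylinder at (6.5, 9.5) contributes a regular 16-gon of circumradius 8 (area = (16/2)·8.000²·sin(360°/16) = 195.93 mm²); Taking the union: the regions partially overlap — summed areas 215.73 mm² minus the doubly-counted overlap 6.31 mm² gives 209.42 mm² — area = 209.42 mm²; (rotated 55° about Z; rotation is an isometry so areas/perimeters/island counts are preserved). So its area = 209.42 mm². Layer 15 is larger (209.42 vs 195.93 mm²).

layer 15 (z = 3.75 mm)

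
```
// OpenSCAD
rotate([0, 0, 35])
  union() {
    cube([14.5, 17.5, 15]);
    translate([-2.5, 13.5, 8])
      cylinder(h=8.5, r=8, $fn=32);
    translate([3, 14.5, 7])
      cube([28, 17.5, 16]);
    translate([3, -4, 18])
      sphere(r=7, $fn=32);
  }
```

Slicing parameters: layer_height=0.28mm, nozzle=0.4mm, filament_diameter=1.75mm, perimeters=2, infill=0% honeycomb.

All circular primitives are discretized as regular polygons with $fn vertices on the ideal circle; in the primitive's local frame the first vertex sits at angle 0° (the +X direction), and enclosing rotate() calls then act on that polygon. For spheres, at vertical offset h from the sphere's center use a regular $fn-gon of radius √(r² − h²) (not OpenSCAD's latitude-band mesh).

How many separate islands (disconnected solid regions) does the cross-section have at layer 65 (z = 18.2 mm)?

2

At z = 18.2 mm: the cube is absent (z outside [0, 15]); the cylinder at (-2.5, 13.5) does not reach this height (z outside [8, 16.5]); the 28×17.5 cube at (3, 14.5) contributes its full rectangle; the r=7 sphere at (3, -4) contributes a regular 32-gon of circumradius √(7²−0.2²) = 6.997; Combining (union): the 2 present regions are separate (no shared area or edge), so areas and boundary lengths simply add and each stays a separate island — 2 connected regions; (rotated 35° about Z; rotation is an isometry so areas/perimeters/island counts are preserved). Overall, the cross-section has 2 separate islands. Island count = 2.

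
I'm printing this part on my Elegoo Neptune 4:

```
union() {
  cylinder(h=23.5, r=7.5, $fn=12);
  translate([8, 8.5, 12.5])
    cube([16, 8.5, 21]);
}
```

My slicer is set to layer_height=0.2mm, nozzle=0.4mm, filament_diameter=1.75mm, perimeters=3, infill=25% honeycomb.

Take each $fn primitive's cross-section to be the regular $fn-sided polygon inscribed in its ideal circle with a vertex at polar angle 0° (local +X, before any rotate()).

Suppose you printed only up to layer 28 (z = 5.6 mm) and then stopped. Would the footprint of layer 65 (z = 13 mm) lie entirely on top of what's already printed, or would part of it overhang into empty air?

part overhangs

Compare the two slices. At z = 5.6: the cylinder: section is a regular 12-gon, circumradius r=7.5 (area = (12/2)·7.500²·sin(360°/12) = 168.75 mm²); the cube at (8, 8.5) is not intersected at this z (z outside [12.5, 33.5]); Merging all regions: only the r=7.5 cylinder is present, so the union is just that shape — area = 168.75 mm². At z = 13: the r=7.5 cylinder gives a regular 12-gon of circumradius 7.5 (constant along its height) (area = (12/2)·7.500²·sin(360°/12) = 168.75 mm²); the cube at (8, 8.5) is present — its section is the full 16×8.5 rectangle (area 136.00 mm²); Merging all regions: the 2 present regions are separate (no shared area or edge), so areas and boundary lengths simply add and each stays a separate island — area = 304.75 mm². Checking containment: at z = 13 the cross-section extends beyond the z = 5.6 cross-section by about 136.00 mm².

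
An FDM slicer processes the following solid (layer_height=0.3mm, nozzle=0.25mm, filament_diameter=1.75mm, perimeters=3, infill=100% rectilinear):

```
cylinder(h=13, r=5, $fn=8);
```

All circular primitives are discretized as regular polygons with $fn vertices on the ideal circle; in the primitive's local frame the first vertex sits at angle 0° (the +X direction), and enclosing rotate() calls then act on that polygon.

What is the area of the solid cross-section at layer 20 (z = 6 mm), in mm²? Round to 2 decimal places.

70.71 mm²

At z = 6 mm: the cylinder: section is a regular 8-gon, circumradius r=5 (area = (8/2)·5.000²·sin(360°/8) = 70.71 mm²). Overall, the cross-section is a single solid region. Net area = 70.71 mm².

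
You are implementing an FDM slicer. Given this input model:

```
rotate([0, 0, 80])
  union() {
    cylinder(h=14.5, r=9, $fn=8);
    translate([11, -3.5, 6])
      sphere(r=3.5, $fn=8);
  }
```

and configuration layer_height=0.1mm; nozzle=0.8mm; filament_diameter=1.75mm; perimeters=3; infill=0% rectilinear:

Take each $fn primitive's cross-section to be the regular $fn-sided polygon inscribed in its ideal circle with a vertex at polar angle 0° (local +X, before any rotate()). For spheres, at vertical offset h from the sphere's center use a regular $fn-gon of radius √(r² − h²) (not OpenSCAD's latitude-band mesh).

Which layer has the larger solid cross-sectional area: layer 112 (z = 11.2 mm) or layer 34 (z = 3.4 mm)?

Layer 112 (z = 11.2): the cylinder: section is a regular 8-gon, circumradius r=9 (area = (8/2)·9.000²·sin(360°/8) = 229.10 mm²); the sphere at (11, -3.5) does not reach this height (|z−center|=5.200 > r=3.5); Taking the union: only the r=9 cylinder is present, so the union is just that shape — area = 229.10 mm²; (rotated 80° about Z; rotation is an isometry so areas/perimeters/island counts are preserved). So its area = 229.10 mm². Layer 34 (z = 3.4): the cylinder: section is a regular 8-gon, circumradius r=9 (area = (8/2)·9.000²·sin(360°/8) = 229.10 mm²); the sphere at (11, -3.5): section is a regular 8-gon, circumradius = √(r²−h²) = √(3.5²−2.6²) = 2.343 (area = (8/2)·2.343²·sin(360°/8) = 15.53 mm²); Combining (union): the 2 present regions are separate (no shared area or edge), so areas and boundary lengths simply add and each stays a separate island — area = 244.63 mm²; (whole slice rotated 80° about Z — lengths, areas and connectivity unchanged). So its area = 244.63 mm². Layer 34 is larger (244.63 vs 229.10 mm²).

layer 34 (z = 3.4 mm)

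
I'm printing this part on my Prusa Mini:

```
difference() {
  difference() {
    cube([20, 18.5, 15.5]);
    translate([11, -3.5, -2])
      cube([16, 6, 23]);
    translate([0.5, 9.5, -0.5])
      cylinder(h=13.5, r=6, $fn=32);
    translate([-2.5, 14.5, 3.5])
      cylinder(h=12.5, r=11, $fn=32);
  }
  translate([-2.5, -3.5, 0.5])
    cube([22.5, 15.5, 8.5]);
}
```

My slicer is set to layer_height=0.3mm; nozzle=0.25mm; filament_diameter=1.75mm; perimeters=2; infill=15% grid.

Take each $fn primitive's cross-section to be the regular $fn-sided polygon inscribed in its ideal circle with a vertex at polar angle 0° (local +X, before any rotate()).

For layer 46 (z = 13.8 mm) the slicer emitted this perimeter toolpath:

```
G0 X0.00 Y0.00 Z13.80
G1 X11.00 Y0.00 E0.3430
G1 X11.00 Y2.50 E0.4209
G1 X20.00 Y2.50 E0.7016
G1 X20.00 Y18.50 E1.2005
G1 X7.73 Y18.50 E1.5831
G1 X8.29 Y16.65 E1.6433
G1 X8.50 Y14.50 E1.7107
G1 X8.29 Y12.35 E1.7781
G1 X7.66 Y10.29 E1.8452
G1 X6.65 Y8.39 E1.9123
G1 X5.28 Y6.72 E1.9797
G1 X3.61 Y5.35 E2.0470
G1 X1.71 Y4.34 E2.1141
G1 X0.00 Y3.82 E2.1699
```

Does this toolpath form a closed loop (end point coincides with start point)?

Start point (G0): (0.00, 0.00). End point (last G1): the path does not return to the start — open.

no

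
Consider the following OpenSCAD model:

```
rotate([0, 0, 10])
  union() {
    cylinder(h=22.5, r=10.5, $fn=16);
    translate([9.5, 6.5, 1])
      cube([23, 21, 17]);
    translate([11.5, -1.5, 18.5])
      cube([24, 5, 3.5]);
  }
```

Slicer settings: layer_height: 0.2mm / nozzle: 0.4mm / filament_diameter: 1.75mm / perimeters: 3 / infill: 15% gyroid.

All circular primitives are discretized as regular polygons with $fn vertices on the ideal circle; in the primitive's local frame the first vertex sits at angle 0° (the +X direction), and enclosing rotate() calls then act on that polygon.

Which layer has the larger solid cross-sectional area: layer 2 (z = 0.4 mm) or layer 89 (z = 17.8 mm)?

Layer 2 (z = 0.4): the r=10.5 cylinder gives a regular 16-gon of circumradius 10.5 (constant along its height) (area = (16/2)·10.500²·sin(360°/16) = 337.53 mm²); the cube at (9.5, 6.5) is not intersected at this z (z outside [1, 18]); the cube at (11.5, -1.5) is absent (z outside [18.5, 22]); Merging all regions: only the r=10.5 cylinder is present, so the union is just that shape — area = 337.53 mm²; (rotated 10° about Z; rotation is an isometry so areas/perimeters/island counts are preserved). So its area = 337.53 mm². Layer 89 (z = 17.8): the r=10.5 cylinder gives a regular 16-gon of circumradius 10.5 (constant along its height) (area = (16/2)·10.500²·sin(360°/16) = 337.53 mm²); the cube at (9.5, 6.5) is present — its section is the full 23×21 rectangle (area 483.00 mm²); the cube at (11.5, -1.5) does not reach this height (z outside [18.5, 22]); Taking the union: the 2 present regions are separate (no shared area or edge), so areas and boundary lengths simply add and each stays a separate island — area = 820.53 mm²; (rotated 10° about Z; rotation is an isometry so areas/perimeters/island counts are preserved). So its area = 820.53 mm². Layer 89 is larger (820.53 vs 337.53 mm²).

layer 89 (z = 17.8 mm)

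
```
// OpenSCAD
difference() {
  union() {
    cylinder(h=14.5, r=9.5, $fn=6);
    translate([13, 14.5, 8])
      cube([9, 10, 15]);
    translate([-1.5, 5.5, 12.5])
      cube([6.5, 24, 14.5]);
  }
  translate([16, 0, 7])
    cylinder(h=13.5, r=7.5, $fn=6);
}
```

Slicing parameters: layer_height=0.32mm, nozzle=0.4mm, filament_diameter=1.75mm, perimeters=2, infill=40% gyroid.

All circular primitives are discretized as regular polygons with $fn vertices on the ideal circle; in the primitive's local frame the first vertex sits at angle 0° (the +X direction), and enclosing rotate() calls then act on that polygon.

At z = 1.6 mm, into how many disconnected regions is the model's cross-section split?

1

At z = 1.6 mm: the r=9.5 cylinder contributes a regular 6-gon of circumradius 9.5; the cube at (13, 14.5) is absent (z outside [8, 23]); the cube at (-1.5, 5.5) does not reach this height (z outside [12.5, 27]); Combining (union): only the r=9.5 cylinder is present, so the union is just that shape — 1 connected region; the cylinder at (16, 0) is absent (z outside [7, 20.5]); Subtracting the remaining from the first: none of the subtracted shapes is present at this height, so that combined region is unchanged — 1 connected region. The result has 1 disconnected region.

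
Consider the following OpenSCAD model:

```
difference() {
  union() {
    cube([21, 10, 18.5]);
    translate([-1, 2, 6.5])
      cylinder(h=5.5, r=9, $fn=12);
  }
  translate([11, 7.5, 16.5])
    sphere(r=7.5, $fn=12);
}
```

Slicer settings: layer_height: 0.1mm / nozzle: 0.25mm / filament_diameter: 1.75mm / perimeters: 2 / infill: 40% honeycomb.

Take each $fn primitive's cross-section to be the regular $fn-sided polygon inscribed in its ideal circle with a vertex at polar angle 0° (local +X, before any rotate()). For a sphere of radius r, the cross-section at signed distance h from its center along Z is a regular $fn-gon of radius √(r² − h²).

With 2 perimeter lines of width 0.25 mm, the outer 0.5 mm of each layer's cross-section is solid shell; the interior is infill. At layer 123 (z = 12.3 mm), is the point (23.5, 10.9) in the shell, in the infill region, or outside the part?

outside

At z = 12.3 mm: the cube is present — its section is the full 21×10 rectangle; the cylinder at (-1, 2) is absent (z outside [6.5, 12]); Merging all regions: only the 21×10 cube is present, so the union is just that shape — 1 connected region; the r=7.5 sphere at (11, 7.5) contributes a regular 12-gon of circumradius √(7.5²−4.2²) = 6.214; Subtracting the remaining from the first: starting from the result so far, the r=7.5 sphere at (11, 7.5) partially overlaps it — only the 87.31 mm² overlap (of its 115.83 mm²) is removed, clipping the outline — 1 connected region. Overall, the cross-section is a single solid region. The nearest boundary edge runs (21.00, 10.00)→(21.00, 0.00); distance from the point to it = 2.66 mm. The point is not inside any of the regions above, so it lies outside the cross-section (2.66 mm from the nearest boundary).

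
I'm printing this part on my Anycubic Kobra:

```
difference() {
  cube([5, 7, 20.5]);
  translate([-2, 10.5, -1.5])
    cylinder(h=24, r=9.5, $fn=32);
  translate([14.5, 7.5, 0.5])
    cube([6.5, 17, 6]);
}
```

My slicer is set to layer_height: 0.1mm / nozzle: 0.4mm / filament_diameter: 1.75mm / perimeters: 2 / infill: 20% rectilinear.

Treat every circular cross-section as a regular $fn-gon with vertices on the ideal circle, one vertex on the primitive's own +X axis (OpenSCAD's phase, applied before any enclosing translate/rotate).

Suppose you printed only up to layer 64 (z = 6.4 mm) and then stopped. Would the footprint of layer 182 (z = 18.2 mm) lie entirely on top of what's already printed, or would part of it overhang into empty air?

Compare the two slices. At z = 6.4: the cube (footprint 5×7) is included at this height (area 35.00 mm²); the r=9.5 cylinder at (-2, 10.5) gives a regular 32-gon of circumradius 9.5 (constant along its height) (area = (32/2)·9.500²·sin(360°/32) = 281.71 mm²); the 6.5×17 cube at (14.5, 7.5) contributes its full rectangle (area 110.50 mm²); Taking the first minus the rest: starting from the 5×7 cube (35.00 mm²), the r=9.5 cylinder at (-2, 10.5) partially overlaps it — only the 23.32 mm² overlap (of its 281.71 mm²) is removed, clipping the outline; the 6.5×17 cube at (14.5, 7.5) misses the remaining region (no effect) — area = 11.68 mm². At z = 18.2: the cube (footprint 5×7) is included at this height (area 35.00 mm²); the r=9.5 cylinder at (-2, 10.5) contributes a regular 32-gon of circumradius 9.5 (area = (32/2)·9.500²·sin(360°/32) = 281.71 mm²); the cube at (14.5, 7.5) is absent (z outside [0.5, 6.5]); Subtracting the remaining from the first: starting from the 5×7 cube (35.00 mm²), the r=9.5 cylinder at (-2, 10.5) partially overlaps it — only the 23.32 mm² overlap (of its 281.71 mm²) is removed, clipping the outline — area = 11.68 mm². Checking containment: the cross-section at z = 18.2 is a subset of the cross-section at z = 6.4.

entirely on top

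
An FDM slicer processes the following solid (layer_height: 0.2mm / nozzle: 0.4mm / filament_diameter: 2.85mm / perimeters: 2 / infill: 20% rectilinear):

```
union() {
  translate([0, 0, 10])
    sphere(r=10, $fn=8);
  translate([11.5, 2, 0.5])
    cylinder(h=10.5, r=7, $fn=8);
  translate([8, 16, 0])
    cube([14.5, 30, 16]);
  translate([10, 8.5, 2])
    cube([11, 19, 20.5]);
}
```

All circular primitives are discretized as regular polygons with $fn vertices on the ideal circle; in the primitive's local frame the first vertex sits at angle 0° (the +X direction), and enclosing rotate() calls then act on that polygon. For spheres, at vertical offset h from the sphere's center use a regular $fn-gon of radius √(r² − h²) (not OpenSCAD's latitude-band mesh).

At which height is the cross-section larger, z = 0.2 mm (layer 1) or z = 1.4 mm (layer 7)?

layer 7 (z = 1.4 mm)

Layer 1 (z = 0.2): the r=10 sphere slices to a regular 8-gon of circumradius 1.990 (√(r²−h²) with h=9.8 from center) (area = (8/2)·1.990²·sin(360°/8) = 11.20 mm²); the cylinder at (11.5, 2) is absent (z outside [0.5, 11]); the cube at (8, 16) is present — its section is the full 14.5×30 rectangle (area 435.00 mm²); the cube at (10, 8.5) does not reach this height (z outside [2, 22.5]); Combining (union): the 2 present regions are separate (no shared area or edge), so areas and boundary lengths simply add and each stays a separate island — area = 446.20 mm². So its area = 446.20 mm². Layer 7 (z = 1.4): the r=10 sphere contributes a regular 8-gon of circumradius √(10²−8.6²) = 5.103 (area = (8/2)·5.103²·sin(360°/8) = 73.65 mm²); the r=7 cylinder at (11.5, 2) contributes a regular 8-gon of circumradius 7 (area = (8/2)·7.000²·sin(360°/8) = 138.59 mm²); the 14.5×30 cube at (8, 16) contributes its full rectangle (area 435.00 mm²); the cube at (10, 8.5) does not reach this height (z outside [2, 22.5]); Merging all regions: the 3 present regions are separate (no shared area or edge), so areas and boundary lengths simply add and each stays a separate island — area = 647.25 mm². So its area = 647.25 mm². Layer 7 is larger (647.25 vs 446.20 mm²).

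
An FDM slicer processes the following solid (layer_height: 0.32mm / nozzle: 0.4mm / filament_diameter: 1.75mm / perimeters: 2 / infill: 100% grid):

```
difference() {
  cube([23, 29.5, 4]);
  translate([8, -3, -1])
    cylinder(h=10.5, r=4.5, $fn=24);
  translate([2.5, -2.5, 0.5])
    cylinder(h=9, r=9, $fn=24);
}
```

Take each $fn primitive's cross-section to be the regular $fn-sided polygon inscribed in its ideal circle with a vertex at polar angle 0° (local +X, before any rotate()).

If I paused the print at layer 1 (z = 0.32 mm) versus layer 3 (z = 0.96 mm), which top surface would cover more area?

layer 1 (z = 0.32 mm)

Layer 1 (z = 0.32): the cube (footprint 23×29.5) is included at this height (area 678.50 mm²); the cylinder at (8, -3): section is a regular 24-gon, circumradius r=4.5 (area = (24/2)·4.500²·sin(360°/24) = 62.89 mm²); the cylinder at (2.5, -2.5) does not reach this height (z outside [0.5, 9.5]); Subtracting the remaining from the first: starting from the 23×29.5 cube (678.50 mm²), the r=4.5 cylinder at (8, -3) partially overlaps it — only the 6.78 mm² overlap (of its 62.89 mm²) is removed, clipping the outline — area = 671.72 mm². So its area = 671.72 mm². Layer 3 (z = 0.96): the cube is present — its section is the full 23×29.5 rectangle (area 678.50 mm²); the r=4.5 cylinder at (8, -3) gives a regular 24-gon of circumradius 4.5 (constant along its height) (area = (24/2)·4.500²·sin(360°/24) = 62.89 mm²); the r=9 cylinder at (2.5, -2.5) contributes a regular 24-gon of circumradius 9 (area = (24/2)·9.000²·sin(360°/24) = 251.57 mm²); Subtracting the remaining from the first: starting from the 23×29.5 cube (678.50 mm²), the r=4.5 cylinder at (8, -3) partially overlaps it — only the 6.78 mm² overlap (of its 62.89 mm²) is removed, clipping the outline; the r=9 cylinder at (2.5, -2.5) partially overlaps it — only the 49.90 mm² overlap (of its 251.57 mm²) is removed, clipping the outline — area = 621.82 mm². So its area = 621.82 mm². Layer 1 is larger (671.72 vs 621.82 mm²).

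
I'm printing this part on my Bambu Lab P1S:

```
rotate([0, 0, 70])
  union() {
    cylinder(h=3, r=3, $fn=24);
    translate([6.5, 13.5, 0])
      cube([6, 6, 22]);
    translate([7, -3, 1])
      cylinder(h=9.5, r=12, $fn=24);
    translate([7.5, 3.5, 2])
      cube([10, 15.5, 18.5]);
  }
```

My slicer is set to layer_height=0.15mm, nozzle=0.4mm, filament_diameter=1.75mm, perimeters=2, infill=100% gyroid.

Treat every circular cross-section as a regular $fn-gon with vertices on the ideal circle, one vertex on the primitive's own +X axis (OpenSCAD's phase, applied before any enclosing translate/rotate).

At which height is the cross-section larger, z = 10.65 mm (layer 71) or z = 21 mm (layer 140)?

layer 71 (z = 10.65 mm)

Layer 71 (z = 10.65): the cylinder is not intersected at this z (z outside [0, 3]); the 6×6 cube at (6.5, 13.5) contributes its full rectangle (area 36.00 mm²); the cylinder at (7, -3) is not intersected at this z (z outside [1, 10.5]); the 10×15.5 cube at (7.5, 3.5) contributes its full rectangle (area 155.00 mm²); Combining (union): the regions partially overlap — summed areas 191.00 mm² minus the doubly-counted overlap 27.50 mm² gives 163.50 mm² — area = 163.50 mm²; (whole slice rotated 70° about Z — lengths, areas and connectivity unchanged). So its area = 163.50 mm². Layer 140 (z = 21): the cylinder is absent (z outside [0, 3]); the cube at (6.5, 13.5) is present — its section is the full 6×6 rectangle (area 36.00 mm²); the cylinder at (7, -3) is not intersected at this z (z outside [1, 10.5]); the cube at (7.5, 3.5) is absent (z outside [2, 20.5]); Merging all regions: only the 6×6 cube at (6.5, 13.5) is present, so the union is just that shape — area = 36.00 mm²; (rotated 70° about Z; rotation is an isometry so areas/perimeters/island counts are preserved). So its area = 36.00 mm². Layer 71 is larger (163.50 vs 36.00 mm²).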